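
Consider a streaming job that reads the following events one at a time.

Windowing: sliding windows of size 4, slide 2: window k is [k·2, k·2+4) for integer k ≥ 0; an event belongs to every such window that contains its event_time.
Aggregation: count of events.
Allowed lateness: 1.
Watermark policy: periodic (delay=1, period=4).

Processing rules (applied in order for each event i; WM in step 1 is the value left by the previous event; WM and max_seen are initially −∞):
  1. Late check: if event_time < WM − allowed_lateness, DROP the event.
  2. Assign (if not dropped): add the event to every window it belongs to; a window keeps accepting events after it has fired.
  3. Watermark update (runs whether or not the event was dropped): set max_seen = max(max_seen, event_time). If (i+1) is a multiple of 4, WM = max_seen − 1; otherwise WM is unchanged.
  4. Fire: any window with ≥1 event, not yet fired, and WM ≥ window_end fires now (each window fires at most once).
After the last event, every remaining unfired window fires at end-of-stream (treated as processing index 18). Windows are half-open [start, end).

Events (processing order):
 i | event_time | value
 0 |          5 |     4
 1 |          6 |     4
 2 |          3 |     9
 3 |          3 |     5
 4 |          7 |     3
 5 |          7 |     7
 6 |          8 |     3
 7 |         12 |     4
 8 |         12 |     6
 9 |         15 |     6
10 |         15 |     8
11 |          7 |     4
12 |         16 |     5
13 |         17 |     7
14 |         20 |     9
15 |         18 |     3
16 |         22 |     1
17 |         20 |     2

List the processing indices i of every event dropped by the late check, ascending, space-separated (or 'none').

11

i=0 t=5 v=4: → [4,8),[2,6); WM=−∞
i=1 t=6 v=4: → [6,10),[4,8); WM=−∞
i=2 t=3 v=9: → [2,6),[0,4); WM=−∞
i=3 t=3 v=5: → [2,6),[0,4); WM=5; [0,4) fires=2
i=4 t=7 v=3: → [6,10),[4,8); WM=5
i=5 t=7 v=7: → [6,10),[4,8); WM=5
i=6 t=8 v=3: → [8,12),[6,10); WM=5
i=7 t=12 v=4: → [12,16),[10,14); WM=11; [2,6) fires=3 [4,8) fires=4 [6,10) fires=4
i=8 t=12 v=6: → [12,16),[10,14); WM=11
i=9 t=15 v=6: → [14,18),[12,16); WM=11
i=10 t=15 v=8: → [14,18),[12,16); WM=11
i=11 t=7 v=4: DROP (t<11-1); WM=14; [8,12) fires=1 [10,14) fires=2
i=12 t=16 v=5: → [16,20),[14,18); WM=14
i=13 t=17 v=7: → [16,20),[14,18); WM=14
i=14 t=20 v=9: → [20,24),[18,22); WM=14
i=15 t=18 v=3: → [18,22),[16,20); WM=19; [12,16) fires=4 [14,18) fires=4
i=16 t=22 v=1: → [22,26),[20,24); WM=19
i=17 t=20 v=2: → [20,24),[18,22); WM=19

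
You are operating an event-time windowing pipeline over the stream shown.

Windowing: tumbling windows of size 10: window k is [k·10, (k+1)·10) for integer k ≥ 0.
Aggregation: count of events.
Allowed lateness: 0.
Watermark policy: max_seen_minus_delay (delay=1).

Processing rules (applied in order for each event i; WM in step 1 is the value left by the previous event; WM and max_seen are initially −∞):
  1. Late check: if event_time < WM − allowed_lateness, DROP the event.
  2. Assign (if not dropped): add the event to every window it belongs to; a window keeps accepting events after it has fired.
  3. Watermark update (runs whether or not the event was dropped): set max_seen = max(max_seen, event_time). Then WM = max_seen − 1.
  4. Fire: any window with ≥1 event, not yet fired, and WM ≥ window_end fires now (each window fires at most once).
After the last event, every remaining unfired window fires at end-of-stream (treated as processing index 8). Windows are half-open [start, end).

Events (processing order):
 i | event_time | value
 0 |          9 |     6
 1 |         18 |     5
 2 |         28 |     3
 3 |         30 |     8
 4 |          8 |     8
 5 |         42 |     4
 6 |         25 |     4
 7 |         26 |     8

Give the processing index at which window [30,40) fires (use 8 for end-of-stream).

5

i=0 t=9 v=6: → [0,10); WM=8
i=1 t=18 v=5: → [10,20); WM=17; [0,10) fires=1
i=2 t=28 v=3: → [20,30); WM=27; [10,20) fires=1
i=3 t=30 v=8: → [30,40); WM=29
i=4 t=8 v=8: DROP (t<29-0); WM=29
i=5 t=42 v=4: → [40,50); WM=41; [20,30) fires=1 [30,40) fires=1
i=6 t=25 v=4: DROP (t<41-0); WM=41
i=7 t=26 v=8: DROP (t<41-0); WM=41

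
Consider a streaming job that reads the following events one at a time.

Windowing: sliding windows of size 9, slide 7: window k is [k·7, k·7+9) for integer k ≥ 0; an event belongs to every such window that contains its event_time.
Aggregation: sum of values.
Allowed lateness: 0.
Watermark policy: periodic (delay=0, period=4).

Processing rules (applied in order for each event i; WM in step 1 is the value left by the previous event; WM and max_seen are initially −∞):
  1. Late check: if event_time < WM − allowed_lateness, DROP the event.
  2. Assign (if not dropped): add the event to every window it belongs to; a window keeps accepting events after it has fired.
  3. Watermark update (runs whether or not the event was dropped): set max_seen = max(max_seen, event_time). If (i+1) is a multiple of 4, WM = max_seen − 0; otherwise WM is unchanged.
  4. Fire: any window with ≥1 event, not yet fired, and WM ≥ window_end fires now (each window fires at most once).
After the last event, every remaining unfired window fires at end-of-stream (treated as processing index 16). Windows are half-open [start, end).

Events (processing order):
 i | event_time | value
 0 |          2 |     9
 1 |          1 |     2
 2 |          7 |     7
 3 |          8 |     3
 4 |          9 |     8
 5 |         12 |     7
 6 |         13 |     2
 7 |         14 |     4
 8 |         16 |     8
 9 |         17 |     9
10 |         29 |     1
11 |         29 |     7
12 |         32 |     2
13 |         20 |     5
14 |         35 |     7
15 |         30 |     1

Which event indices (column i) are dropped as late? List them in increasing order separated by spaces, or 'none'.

13

i=0 t=2 v=9: → [0,9); WM=−∞
i=1 t=1 v=2: → [0,9); WM=−∞
i=2 t=7 v=7: → [7,16),[0,9); WM=−∞
i=3 t=8 v=3: → [7,16),[0,9); WM=8
i=4 t=9 v=8: → [7,16); WM=8
i=5 t=12 v=7: → [7,16); WM=8
i=6 t=13 v=2: → [7,16); WM=8
i=7 t=14 v=4: → [14,23),[7,16); WM=14; [0,9) fires=21
i=8 t=16 v=8: → [14,23); WM=14
i=9 t=17 v=9: → [14,23); WM=14
i=10 t=29 v=1: → [28,37),[21,30); WM=14
i=11 t=29 v=7: → [28,37),[21,30); WM=29; [7,16) fires=31 [14,23) fires=21
i=12 t=32 v=2: → [28,37); WM=29
i=13 t=20 v=5: DROP (t<29-0); WM=29
i=14 t=35 v=7: → [35,44),[28,37); WM=29
i=15 t=30 v=1: → [28,37); WM=35; [21,30) fires=8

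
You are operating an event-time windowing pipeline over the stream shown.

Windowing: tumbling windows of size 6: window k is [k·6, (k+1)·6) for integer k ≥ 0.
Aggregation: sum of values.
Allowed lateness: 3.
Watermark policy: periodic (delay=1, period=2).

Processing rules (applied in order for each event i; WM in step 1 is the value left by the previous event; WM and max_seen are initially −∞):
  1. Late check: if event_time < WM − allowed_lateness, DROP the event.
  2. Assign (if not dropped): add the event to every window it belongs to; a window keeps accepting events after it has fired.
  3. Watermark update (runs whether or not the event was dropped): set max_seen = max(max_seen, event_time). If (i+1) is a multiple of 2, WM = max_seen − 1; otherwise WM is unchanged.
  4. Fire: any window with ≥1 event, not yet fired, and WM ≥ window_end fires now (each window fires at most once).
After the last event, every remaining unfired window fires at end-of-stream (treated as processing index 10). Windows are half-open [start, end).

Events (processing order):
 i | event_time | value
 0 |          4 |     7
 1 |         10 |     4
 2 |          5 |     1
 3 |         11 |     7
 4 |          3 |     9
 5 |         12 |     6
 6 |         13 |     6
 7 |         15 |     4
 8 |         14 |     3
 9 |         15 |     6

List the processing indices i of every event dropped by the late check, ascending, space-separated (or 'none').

i=0 t=4 v=7: → [0,6); WM=−∞
i=1 t=10 v=4: → [6,12); WM=9; [0,6) fires=7
i=2 t=5 v=1: DROP (t<9-3); WM=9
i=3 t=11 v=7: → [6,12); WM=10
i=4 t=3 v=9: DROP (t<10-3); WM=10
i=5 t=12 v=6: → [12,18); WM=11
i=6 t=13 v=6: → [12,18); WM=11
i=7 t=15 v=4: → [12,18); WM=14; [6,12) fires=11
i=8 t=14 v=3: → [12,18); WM=14
i=9 t=15 v=6: → [12,18); WM=14

2 4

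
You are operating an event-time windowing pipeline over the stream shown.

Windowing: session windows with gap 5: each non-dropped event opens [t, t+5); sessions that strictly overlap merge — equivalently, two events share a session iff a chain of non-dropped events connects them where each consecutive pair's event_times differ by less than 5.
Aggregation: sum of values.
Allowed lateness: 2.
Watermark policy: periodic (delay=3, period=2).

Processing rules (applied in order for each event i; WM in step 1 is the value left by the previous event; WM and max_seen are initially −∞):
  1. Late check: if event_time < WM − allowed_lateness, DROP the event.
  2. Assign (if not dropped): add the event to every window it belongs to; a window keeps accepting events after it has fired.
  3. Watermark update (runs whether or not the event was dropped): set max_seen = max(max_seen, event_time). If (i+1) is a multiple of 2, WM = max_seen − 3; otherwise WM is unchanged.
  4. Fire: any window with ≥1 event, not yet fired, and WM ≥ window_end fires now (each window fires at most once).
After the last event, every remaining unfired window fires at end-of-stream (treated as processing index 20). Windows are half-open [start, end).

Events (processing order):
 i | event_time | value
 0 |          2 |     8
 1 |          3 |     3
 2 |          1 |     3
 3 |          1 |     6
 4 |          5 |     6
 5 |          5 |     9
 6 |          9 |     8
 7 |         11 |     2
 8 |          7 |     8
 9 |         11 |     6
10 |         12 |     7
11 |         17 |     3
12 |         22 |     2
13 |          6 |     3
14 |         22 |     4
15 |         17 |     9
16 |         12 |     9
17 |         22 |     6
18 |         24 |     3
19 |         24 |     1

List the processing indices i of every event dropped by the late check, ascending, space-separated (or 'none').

i=0 t=2 v=8: → [2,7); WM=−∞
i=1 t=3 v=3: → [2,8); WM=0
i=2 t=1 v=3: → [1,8); WM=0
i=3 t=1 v=6: → [1,8); WM=0
i=4 t=5 v=6: → [1,10); WM=0
i=5 t=5 v=9: → [1,10); WM=2
i=6 t=9 v=8: → [1,14); WM=2
i=7 t=11 v=2: → [1,16); WM=8
i=8 t=7 v=8: → [1,16); WM=8
i=9 t=11 v=6: → [1,16); WM=8
i=10 t=12 v=7: → [1,17); WM=8
i=11 t=17 v=3: → [17,22); WM=14
i=12 t=22 v=2: → [22,27); WM=14
i=13 t=6 v=3: DROP (t<14-2); WM=19
i=14 t=22 v=4: → [22,27); WM=19
i=15 t=17 v=9: → [17,22); WM=19
i=16 t=12 v=9: DROP (t<19-2); WM=19
i=17 t=22 v=6: → [22,27); WM=19
i=18 t=24 v=3: → [22,29); WM=19
i=19 t=24 v=1: → [22,29); WM=21

13 16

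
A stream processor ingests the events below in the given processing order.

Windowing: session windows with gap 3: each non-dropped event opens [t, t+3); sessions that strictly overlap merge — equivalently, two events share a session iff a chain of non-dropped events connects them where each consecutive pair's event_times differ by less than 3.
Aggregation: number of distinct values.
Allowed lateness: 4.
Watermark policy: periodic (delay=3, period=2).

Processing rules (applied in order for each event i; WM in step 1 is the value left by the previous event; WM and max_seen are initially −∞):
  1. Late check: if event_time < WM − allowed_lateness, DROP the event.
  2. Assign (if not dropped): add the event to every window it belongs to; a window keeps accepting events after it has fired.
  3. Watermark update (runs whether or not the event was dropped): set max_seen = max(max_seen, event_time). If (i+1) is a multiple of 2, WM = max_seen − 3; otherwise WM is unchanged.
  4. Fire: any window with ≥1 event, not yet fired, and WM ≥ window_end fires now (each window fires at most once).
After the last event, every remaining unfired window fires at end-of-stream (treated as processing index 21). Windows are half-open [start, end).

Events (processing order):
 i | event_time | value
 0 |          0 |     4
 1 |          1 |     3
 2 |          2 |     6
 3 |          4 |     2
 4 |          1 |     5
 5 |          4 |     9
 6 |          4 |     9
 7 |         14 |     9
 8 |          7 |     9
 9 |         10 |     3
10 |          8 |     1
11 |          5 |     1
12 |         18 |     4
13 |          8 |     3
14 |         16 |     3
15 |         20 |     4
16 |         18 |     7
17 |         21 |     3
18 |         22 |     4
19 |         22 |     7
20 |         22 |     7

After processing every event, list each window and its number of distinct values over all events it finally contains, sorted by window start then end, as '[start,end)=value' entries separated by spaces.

[0,7)=6 [7,13)=3 [14,25)=4

i=0 t=0 v=4: → [0,3); WM=−∞
i=1 t=1 v=3: → [0,4); WM=-2
i=2 t=2 v=6: → [0,5); WM=-2
i=3 t=4 v=2: → [0,7); WM=1
i=4 t=1 v=5: → [0,7); WM=1
i=5 t=4 v=9: → [0,7); WM=1
i=6 t=4 v=9: → [0,7); WM=1
i=7 t=14 v=9: → [14,17); WM=11
i=8 t=7 v=9: → [7,10); WM=11
i=9 t=10 v=3: → [10,13); WM=11
i=10 t=8 v=1: → [7,13); WM=11
i=11 t=5 v=1: DROP (t<11-4); WM=11
i=12 t=18 v=4: → [18,21); WM=11
i=13 t=8 v=3: → [7,13); WM=15
i=14 t=16 v=3: → [14,21); WM=15
i=15 t=20 v=4: → [14,23); WM=17
i=16 t=18 v=7: → [14,23); WM=17
i=17 t=21 v=3: → [14,24); WM=18
i=18 t=22 v=4: → [14,25); WM=18
i=19 t=22 v=7: → [14,25); WM=19
i=20 t=22 v=7: → [14,25); WM=19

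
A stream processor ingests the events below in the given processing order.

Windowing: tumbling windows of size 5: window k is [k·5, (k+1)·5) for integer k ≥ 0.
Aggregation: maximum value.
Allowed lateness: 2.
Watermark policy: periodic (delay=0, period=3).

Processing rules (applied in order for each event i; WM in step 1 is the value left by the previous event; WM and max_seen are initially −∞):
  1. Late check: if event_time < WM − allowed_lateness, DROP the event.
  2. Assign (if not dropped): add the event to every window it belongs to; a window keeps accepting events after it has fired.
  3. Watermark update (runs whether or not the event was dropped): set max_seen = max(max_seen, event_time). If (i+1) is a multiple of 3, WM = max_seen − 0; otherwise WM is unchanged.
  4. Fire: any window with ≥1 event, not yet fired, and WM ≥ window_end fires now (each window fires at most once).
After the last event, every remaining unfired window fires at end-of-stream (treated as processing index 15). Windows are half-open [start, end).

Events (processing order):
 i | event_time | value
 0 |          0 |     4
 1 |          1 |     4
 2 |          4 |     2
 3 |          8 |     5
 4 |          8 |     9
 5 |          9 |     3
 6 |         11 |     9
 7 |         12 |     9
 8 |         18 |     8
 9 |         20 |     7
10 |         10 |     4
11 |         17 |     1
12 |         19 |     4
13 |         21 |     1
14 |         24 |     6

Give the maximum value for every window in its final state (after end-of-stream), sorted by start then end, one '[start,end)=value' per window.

i=0 t=0 v=4: → [0,5); WM=−∞
i=1 t=1 v=4: → [0,5); WM=−∞
i=2 t=4 v=2: → [0,5); WM=4
i=3 t=8 v=5: → [5,10); WM=4
i=4 t=8 v=9: → [5,10); WM=4
i=5 t=9 v=3: → [5,10); WM=9; [0,5) fires=4
i=6 t=11 v=9: → [10,15); WM=9
i=7 t=12 v=9: → [10,15); WM=9
i=8 t=18 v=8: → [15,20); WM=18; [5,10) fires=9 [10,15) fires=9
i=9 t=20 v=7: → [20,25); WM=18
i=10 t=10 v=4: DROP (t<18-2); WM=18
i=11 t=17 v=1: → [15,20); WM=20; [15,20) fires=8
i=12 t=19 v=4: → [15,20); WM=20
i=13 t=21 v=1: → [20,25); WM=20
i=14 t=24 v=6: → [20,25); WM=24

[0,5)=4 [5,10)=9 [10,15)=9 [15,20)=8 [20,25)=7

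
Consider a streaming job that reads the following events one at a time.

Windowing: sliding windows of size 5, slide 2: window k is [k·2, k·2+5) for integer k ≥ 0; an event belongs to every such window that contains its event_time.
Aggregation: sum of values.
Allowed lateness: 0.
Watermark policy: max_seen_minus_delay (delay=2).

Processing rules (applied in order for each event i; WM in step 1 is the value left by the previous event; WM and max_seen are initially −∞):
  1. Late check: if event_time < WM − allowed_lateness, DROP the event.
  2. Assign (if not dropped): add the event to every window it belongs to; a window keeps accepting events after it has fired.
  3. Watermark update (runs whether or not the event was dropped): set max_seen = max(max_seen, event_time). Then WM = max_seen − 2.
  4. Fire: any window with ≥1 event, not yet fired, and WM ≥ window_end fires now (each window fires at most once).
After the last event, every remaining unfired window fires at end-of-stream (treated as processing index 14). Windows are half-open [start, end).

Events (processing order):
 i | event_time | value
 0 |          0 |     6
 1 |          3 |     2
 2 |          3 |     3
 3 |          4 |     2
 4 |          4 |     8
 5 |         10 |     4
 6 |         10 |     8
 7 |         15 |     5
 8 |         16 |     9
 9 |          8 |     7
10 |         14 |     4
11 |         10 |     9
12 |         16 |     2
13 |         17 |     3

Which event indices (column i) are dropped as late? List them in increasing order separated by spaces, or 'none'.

i=0 t=0 v=6: → [0,5); WM=-2
i=1 t=3 v=2: → [2,7),[0,5); WM=1
i=2 t=3 v=3: → [2,7),[0,5); WM=1
i=3 t=4 v=2: → [4,9),[2,7),[0,5); WM=2
i=4 t=4 v=8: → [4,9),[2,7),[0,5); WM=2
i=5 t=10 v=4: → [10,15),[8,13),[6,11); WM=8; [0,5) fires=21 [2,7) fires=15
i=6 t=10 v=8: → [10,15),[8,13),[6,11); WM=8
i=7 t=15 v=5: → [14,19),[12,17); WM=13; [4,9) fires=10 [6,11) fires=12 [8,13) fires=12
i=8 t=16 v=9: → [16,21),[14,19),[12,17); WM=14
i=9 t=8 v=7: DROP (t<14-0); WM=14
i=10 t=14 v=4: → [14,19),[12,17),[10,15); WM=14
i=11 t=10 v=9: DROP (t<14-0); WM=14
i=12 t=16 v=2: → [16,21),[14,19),[12,17); WM=14
i=13 t=17 v=3: → [16,21),[14,19); WM=15; [10,15) fires=16

9 11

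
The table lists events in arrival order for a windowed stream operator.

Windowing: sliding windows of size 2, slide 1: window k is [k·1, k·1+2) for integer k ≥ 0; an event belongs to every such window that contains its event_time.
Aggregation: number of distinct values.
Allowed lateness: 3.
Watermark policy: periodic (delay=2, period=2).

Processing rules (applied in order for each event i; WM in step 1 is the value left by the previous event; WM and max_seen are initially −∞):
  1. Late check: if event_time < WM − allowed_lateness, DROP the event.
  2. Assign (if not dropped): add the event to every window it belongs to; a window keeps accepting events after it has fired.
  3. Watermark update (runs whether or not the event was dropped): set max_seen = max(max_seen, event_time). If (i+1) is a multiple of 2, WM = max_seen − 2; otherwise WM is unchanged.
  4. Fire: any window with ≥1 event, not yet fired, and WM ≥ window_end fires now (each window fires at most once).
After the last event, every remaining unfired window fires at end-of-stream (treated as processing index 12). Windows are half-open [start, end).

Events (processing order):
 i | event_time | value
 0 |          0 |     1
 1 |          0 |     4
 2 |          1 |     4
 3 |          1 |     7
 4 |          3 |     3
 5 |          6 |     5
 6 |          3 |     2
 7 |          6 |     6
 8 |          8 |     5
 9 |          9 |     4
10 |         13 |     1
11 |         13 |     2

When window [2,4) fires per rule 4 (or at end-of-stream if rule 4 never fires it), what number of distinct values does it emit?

1

i=0 t=0 v=1: → [0,2); WM=−∞
i=1 t=0 v=4: → [0,2); WM=-2
i=2 t=1 v=4: → [1,3),[0,2); WM=-2
i=3 t=1 v=7: → [1,3),[0,2); WM=-1
i=4 t=3 v=3: → [3,5),[2,4); WM=-1
i=5 t=6 v=5: → [6,8),[5,7); WM=4; [0,2) fires=3 [1,3) fires=2 [2,4) fires=1
i=6 t=3 v=2: → [3,5),[2,4); WM=4
i=7 t=6 v=6: → [6,8),[5,7); WM=4
i=8 t=8 v=5: → [8,10),[7,9); WM=4
i=9 t=9 v=4: → [9,11),[8,10); WM=7; [3,5) fires=2 [5,7) fires=2
i=10 t=13 v=1: → [13,15),[12,14); WM=7
i=11 t=13 v=2: → [13,15),[12,14); WM=11; [6,8) fires=2 [7,9) fires=1 [8,10) fires=2 [9,11) fires=1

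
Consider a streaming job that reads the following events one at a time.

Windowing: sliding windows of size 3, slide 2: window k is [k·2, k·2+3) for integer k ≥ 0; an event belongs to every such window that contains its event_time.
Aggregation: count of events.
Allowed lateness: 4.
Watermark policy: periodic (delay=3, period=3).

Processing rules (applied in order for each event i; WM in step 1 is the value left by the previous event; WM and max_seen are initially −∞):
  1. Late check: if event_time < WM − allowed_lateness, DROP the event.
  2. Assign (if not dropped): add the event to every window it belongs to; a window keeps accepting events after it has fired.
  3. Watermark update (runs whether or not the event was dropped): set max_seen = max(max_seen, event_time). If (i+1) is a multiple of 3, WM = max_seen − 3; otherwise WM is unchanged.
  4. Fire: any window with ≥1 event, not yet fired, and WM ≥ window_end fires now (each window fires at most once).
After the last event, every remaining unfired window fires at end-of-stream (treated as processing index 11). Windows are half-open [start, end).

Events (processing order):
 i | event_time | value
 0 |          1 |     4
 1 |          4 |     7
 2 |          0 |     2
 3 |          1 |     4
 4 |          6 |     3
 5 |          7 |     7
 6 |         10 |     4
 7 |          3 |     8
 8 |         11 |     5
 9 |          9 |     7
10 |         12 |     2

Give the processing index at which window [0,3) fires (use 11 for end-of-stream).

i=0 t=1 v=4: → [0,3); WM=−∞
i=1 t=4 v=7: → [4,7),[2,5); WM=−∞
i=2 t=0 v=2: → [0,3); WM=1
i=3 t=1 v=4: → [0,3); WM=1
i=4 t=6 v=3: → [6,9),[4,7); WM=1
i=5 t=7 v=7: → [6,9); WM=4; [0,3) fires=3
i=6 t=10 v=4: → [10,13),[8,11); WM=4
i=7 t=3 v=8: → [2,5); WM=4
i=8 t=11 v=5: → [10,13); WM=8; [2,5) fires=2 [4,7) fires=2
i=9 t=9 v=7: → [8,11); WM=8
i=10 t=12 v=2: → [12,15),[10,13); WM=8

5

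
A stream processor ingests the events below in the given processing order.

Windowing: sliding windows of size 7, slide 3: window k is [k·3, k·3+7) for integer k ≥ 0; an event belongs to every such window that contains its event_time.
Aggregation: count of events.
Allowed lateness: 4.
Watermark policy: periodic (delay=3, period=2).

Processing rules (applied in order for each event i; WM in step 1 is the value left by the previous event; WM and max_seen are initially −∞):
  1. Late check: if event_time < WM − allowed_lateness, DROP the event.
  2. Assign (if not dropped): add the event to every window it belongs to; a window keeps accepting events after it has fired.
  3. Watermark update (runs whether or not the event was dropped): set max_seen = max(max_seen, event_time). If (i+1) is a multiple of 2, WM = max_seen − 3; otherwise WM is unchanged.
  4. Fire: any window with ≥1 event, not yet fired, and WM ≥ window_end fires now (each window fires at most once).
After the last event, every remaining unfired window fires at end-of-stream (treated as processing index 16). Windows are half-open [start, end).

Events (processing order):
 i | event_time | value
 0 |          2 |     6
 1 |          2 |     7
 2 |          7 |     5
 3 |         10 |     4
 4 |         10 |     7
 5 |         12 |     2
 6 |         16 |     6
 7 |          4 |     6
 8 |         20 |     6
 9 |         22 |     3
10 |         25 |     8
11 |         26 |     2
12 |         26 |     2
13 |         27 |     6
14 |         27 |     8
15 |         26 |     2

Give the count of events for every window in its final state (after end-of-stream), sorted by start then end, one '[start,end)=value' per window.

[0,7)=2 [3,10)=1 [6,13)=4 [9,16)=3 [12,19)=2 [15,22)=2 [18,25)=2 [21,28)=7 [24,31)=6 [27,34)=2

i=0 t=2 v=6: → [0,7); WM=−∞
i=1 t=2 v=7: → [0,7); WM=-1
i=2 t=7 v=5: → [6,13),[3,10); WM=-1
i=3 t=10 v=4: → [9,16),[6,13); WM=7; [0,7) fires=2
i=4 t=10 v=7: → [9,16),[6,13); WM=7
i=5 t=12 v=2: → [12,19),[9,16),[6,13); WM=9
i=6 t=16 v=6: → [15,22),[12,19); WM=9
i=7 t=4 v=6: DROP (t<9-4); WM=13; [3,10) fires=1 [6,13) fires=4
i=8 t=20 v=6: → [18,25),[15,22); WM=13
i=9 t=22 v=3: → [21,28),[18,25); WM=19; [9,16) fires=3 [12,19) fires=2
i=10 t=25 v=8: → [24,31),[21,28); WM=19
i=11 t=26 v=2: → [24,31),[21,28); WM=23; [15,22) fires=2
i=12 t=26 v=2: → [24,31),[21,28); WM=23
i=13 t=27 v=6: → [27,34),[24,31),[21,28); WM=24
i=14 t=27 v=8: → [27,34),[24,31),[21,28); WM=24
i=15 t=26 v=2: → [24,31),[21,28); WM=24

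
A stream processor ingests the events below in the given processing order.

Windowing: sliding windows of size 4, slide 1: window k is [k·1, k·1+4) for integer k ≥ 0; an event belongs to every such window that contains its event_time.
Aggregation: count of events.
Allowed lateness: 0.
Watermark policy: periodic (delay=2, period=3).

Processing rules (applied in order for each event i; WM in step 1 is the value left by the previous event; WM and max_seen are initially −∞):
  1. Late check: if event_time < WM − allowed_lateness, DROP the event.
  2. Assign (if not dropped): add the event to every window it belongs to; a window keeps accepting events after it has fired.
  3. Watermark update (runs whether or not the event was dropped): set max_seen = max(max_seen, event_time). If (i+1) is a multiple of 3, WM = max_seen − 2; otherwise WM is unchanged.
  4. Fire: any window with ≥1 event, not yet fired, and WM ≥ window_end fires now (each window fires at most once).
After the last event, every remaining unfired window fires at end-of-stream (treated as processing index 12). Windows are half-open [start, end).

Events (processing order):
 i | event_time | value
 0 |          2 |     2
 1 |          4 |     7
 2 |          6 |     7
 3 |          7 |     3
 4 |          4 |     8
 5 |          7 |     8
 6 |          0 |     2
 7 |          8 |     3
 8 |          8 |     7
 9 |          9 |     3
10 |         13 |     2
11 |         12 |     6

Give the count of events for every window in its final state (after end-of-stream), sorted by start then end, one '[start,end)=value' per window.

i=0 t=2 v=2: → [2,6),[1,5),[0,4); WM=−∞
i=1 t=4 v=7: → [4,8),[3,7),[2,6),[1,5); WM=−∞
i=2 t=6 v=7: → [6,10),[5,9),[4,8),[3,7); WM=4; [0,4) fires=1
i=3 t=7 v=3: → [7,11),[6,10),[5,9),[4,8); WM=4
i=4 t=4 v=8: → [4,8),[3,7),[2,6),[1,5); WM=4
i=5 t=7 v=8: → [7,11),[6,10),[5,9),[4,8); WM=5; [1,5) fires=3
i=6 t=0 v=2: DROP (t<5-0); WM=5
i=7 t=8 v=3: → [8,12),[7,11),[6,10),[5,9); WM=5
i=8 t=8 v=7: → [8,12),[7,11),[6,10),[5,9); WM=6; [2,6) fires=3
i=9 t=9 v=3: → [9,13),[8,12),[7,11),[6,10); WM=6
i=10 t=13 v=2: → [13,17),[12,16),[11,15),[10,14); WM=6
i=11 t=12 v=6: → [12,16),[11,15),[10,14),[9,13); WM=11; [3,7) fires=3 [4,8) fires=5 [5,9) fires=5 [6,10) fires=6 [7,11) fires=5

[0,4)=1 [1,5)=3 [2,6)=3 [3,7)=3 [4,8)=5 [5,9)=5 [6,10)=6 [7,11)=5 [8,12)=3 [9,13)=2 [10,14)=2 [11,15)=2 [12,16)=2 [13,17)=1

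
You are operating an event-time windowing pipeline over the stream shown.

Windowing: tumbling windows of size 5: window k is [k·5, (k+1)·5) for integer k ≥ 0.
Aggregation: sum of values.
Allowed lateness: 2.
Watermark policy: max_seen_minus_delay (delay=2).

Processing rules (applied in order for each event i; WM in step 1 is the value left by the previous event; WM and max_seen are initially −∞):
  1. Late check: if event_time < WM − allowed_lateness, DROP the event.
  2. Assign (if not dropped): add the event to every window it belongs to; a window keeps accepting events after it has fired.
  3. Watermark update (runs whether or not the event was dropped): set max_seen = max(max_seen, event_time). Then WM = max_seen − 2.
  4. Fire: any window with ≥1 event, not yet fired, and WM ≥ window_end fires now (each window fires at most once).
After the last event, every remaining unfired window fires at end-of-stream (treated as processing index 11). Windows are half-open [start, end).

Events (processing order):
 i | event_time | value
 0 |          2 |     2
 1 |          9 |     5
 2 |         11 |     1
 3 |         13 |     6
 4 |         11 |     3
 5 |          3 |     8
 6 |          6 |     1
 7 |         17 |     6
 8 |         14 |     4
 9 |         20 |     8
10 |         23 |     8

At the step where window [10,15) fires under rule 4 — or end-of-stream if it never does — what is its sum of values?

10

i=0 t=2 v=2: → [0,5); WM=0
i=1 t=9 v=5: → [5,10); WM=7; [0,5) fires=2
i=2 t=11 v=1: → [10,15); WM=9
i=3 t=13 v=6: → [10,15); WM=11; [5,10) fires=5
i=4 t=11 v=3: → [10,15); WM=11
i=5 t=3 v=8: DROP (t<11-2); WM=11
i=6 t=6 v=1: DROP (t<11-2); WM=11
i=7 t=17 v=6: → [15,20); WM=15; [10,15) fires=10
i=8 t=14 v=4: → [10,15); WM=15
i=9 t=20 v=8: → [20,25); WM=18
i=10 t=23 v=8: → [20,25); WM=21; [15,20) fires=6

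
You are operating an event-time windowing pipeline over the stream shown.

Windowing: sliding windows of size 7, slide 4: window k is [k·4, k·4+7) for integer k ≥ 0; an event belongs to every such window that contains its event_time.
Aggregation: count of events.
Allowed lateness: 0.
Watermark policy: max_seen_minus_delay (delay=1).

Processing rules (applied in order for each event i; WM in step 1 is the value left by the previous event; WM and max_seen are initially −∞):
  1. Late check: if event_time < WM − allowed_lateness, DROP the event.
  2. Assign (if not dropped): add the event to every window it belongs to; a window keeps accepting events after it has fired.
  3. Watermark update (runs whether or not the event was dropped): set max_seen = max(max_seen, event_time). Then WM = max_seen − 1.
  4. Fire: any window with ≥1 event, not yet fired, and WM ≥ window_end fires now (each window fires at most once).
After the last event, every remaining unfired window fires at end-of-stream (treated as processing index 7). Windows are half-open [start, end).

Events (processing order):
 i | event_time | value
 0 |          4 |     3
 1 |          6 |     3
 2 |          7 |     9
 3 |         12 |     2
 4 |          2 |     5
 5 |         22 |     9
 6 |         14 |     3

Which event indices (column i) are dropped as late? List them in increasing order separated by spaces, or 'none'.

i=0 t=4 v=3: → [4,11),[0,7); WM=3
i=1 t=6 v=3: → [4,11),[0,7); WM=5
i=2 t=7 v=9: → [4,11); WM=6
i=3 t=12 v=2: → [12,19),[8,15); WM=11; [0,7) fires=2 [4,11) fires=3
i=4 t=2 v=5: DROP (t<11-0); WM=11
i=5 t=22 v=9: → [20,27),[16,23); WM=21; [8,15) fires=1 [12,19) fires=1
i=6 t=14 v=3: DROP (t<21-0); WM=21

4 6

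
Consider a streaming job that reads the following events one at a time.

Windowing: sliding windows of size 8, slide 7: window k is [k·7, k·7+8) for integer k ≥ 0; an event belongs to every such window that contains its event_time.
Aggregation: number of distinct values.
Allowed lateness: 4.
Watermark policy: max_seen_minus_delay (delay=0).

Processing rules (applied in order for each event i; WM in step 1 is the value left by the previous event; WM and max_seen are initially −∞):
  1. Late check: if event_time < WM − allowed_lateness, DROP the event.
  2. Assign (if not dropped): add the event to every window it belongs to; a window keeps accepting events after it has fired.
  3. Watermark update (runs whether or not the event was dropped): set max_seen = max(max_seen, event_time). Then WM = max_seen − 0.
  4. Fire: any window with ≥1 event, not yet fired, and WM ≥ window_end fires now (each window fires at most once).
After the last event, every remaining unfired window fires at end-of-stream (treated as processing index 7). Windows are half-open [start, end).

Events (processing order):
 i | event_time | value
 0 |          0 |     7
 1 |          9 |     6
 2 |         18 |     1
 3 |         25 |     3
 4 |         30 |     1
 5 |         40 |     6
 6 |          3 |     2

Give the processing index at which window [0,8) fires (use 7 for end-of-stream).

i=0 t=0 v=7: → [0,8); WM=0
i=1 t=9 v=6: → [7,15); WM=9; [0,8) fires=1
i=2 t=18 v=1: → [14,22); WM=18; [7,15) fires=1
i=3 t=25 v=3: → [21,29); WM=25; [14,22) fires=1
i=4 t=30 v=1: → [28,36); WM=30; [21,29) fires=1
i=5 t=40 v=6: → [35,43); WM=40; [28,36) fires=1
i=6 t=3 v=2: DROP (t<40-4); WM=40

1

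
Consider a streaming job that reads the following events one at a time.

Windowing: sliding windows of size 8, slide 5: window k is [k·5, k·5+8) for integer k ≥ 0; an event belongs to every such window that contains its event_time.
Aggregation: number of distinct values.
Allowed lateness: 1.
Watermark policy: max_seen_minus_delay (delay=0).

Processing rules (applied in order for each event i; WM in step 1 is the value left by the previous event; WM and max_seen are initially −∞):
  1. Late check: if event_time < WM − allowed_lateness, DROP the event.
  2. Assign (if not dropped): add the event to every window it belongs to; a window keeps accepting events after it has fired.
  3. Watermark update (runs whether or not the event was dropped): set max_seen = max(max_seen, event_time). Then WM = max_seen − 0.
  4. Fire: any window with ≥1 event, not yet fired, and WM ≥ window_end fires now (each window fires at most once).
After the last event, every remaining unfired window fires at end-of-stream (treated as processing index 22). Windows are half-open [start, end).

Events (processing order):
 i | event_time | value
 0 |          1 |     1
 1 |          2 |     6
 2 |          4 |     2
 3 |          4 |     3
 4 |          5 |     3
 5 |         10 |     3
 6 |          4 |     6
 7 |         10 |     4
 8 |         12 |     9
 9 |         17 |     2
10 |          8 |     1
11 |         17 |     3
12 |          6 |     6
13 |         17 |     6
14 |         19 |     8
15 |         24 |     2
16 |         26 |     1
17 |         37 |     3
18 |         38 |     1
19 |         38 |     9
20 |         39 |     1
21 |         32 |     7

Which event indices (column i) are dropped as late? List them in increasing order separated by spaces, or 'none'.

i=0 t=1 v=1: → [0,8); WM=1
i=1 t=2 v=6: → [0,8); WM=2
i=2 t=4 v=2: → [0,8); WM=4
i=3 t=4 v=3: → [0,8); WM=4
i=4 t=5 v=3: → [5,13),[0,8); WM=5
i=5 t=10 v=3: → [10,18),[5,13); WM=10; [0,8) fires=4
i=6 t=4 v=6: DROP (t<10-1); WM=10
i=7 t=10 v=4: → [10,18),[5,13); WM=10
i=8 t=12 v=9: → [10,18),[5,13); WM=12
i=9 t=17 v=2: → [15,23),[10,18); WM=17; [5,13) fires=3
i=10 t=8 v=1: DROP (t<17-1); WM=17
i=11 t=17 v=3: → [15,23),[10,18); WM=17
i=12 t=6 v=6: DROP (t<17-1); WM=17
i=13 t=17 v=6: → [15,23),[10,18); WM=17
i=14 t=19 v=8: → [15,23); WM=19; [10,18) fires=5
i=15 t=24 v=2: → [20,28); WM=24; [15,23) fires=4
i=16 t=26 v=1: → [25,33),[20,28); WM=26
i=17 t=37 v=3: → [35,43),[30,38); WM=37; [20,28) fires=2 [25,33) fires=1
i=18 t=38 v=1: → [35,43); WM=38; [30,38) fires=1
i=19 t=38 v=9: → [35,43); WM=38
i=20 t=39 v=1: → [35,43); WM=39
i=21 t=32 v=7: DROP (t<39-1); WM=39

6 10 12 21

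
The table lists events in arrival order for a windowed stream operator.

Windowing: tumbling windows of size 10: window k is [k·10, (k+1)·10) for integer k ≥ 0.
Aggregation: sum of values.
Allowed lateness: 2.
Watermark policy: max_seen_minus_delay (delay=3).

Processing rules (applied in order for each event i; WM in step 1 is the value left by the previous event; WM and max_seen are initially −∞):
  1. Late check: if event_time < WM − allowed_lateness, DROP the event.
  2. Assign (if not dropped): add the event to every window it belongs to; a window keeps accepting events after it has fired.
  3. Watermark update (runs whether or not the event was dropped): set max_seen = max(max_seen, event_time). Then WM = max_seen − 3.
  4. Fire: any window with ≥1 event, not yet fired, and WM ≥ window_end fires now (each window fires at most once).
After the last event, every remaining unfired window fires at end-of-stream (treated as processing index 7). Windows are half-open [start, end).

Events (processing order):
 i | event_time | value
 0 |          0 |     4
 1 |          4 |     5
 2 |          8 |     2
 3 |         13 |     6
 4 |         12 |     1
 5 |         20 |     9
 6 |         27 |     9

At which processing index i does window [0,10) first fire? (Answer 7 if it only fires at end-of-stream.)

3

i=0 t=0 v=4: → [0,10); WM=-3
i=1 t=4 v=5: → [0,10); WM=1
i=2 t=8 v=2: → [0,10); WM=5
i=3 t=13 v=6: → [10,20); WM=10; [0,10) fires=11
i=4 t=12 v=1: → [10,20); WM=10
i=5 t=20 v=9: → [20,30); WM=17
i=6 t=27 v=9: → [20,30); WM=24; [10,20) fires=7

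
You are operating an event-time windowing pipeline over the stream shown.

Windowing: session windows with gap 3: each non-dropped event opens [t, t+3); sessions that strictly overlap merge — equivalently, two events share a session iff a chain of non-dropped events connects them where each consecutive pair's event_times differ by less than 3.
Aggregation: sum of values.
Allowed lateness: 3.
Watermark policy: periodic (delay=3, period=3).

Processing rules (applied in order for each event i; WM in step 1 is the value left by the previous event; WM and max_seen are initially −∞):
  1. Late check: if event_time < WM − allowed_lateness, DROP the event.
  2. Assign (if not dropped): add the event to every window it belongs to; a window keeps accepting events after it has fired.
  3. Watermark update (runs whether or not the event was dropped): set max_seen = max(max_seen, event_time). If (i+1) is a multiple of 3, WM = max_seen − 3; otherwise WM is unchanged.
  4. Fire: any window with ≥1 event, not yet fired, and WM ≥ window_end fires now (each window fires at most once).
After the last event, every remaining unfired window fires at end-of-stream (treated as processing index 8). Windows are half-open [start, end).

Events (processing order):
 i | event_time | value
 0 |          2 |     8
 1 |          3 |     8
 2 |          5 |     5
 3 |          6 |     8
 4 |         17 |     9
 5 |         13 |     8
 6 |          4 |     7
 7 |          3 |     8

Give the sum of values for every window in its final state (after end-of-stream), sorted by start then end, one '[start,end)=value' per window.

i=0 t=2 v=8: → [2,5); WM=−∞
i=1 t=3 v=8: → [2,6); WM=−∞
i=2 t=5 v=5: → [2,8); WM=2
i=3 t=6 v=8: → [2,9); WM=2
i=4 t=17 v=9: → [17,20); WM=2
i=5 t=13 v=8: → [13,16); WM=14
i=6 t=4 v=7: DROP (t<14-3); WM=14
i=7 t=3 v=8: DROP (t<14-3); WM=14

[2,9)=29 [13,16)=8 [17,20)=9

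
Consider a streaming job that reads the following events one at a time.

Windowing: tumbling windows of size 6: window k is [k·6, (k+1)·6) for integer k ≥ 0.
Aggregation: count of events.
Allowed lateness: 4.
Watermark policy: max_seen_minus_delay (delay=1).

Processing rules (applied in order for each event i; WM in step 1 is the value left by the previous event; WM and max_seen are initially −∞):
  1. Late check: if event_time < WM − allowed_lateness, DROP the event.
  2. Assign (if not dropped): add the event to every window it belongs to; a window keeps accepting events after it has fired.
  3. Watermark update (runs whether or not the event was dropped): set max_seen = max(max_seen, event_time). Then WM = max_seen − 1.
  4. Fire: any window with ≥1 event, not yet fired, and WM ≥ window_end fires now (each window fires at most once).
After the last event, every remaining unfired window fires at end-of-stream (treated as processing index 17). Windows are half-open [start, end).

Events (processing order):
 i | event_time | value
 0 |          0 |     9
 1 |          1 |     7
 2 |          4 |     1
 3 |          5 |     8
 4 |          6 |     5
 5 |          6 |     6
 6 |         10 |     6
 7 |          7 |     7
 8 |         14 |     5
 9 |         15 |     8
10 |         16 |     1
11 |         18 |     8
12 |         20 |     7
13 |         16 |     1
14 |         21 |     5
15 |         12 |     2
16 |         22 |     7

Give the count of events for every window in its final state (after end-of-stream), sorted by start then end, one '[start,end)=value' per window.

i=0 t=0 v=9: → [0,6); WM=-1
i=1 t=1 v=7: → [0,6); WM=0
i=2 t=4 v=1: → [0,6); WM=3
i=3 t=5 v=8: → [0,6); WM=4
i=4 t=6 v=5: → [6,12); WM=5
i=5 t=6 v=6: → [6,12); WM=5
i=6 t=10 v=6: → [6,12); WM=9; [0,6) fires=4
i=7 t=7 v=7: → [6,12); WM=9
i=8 t=14 v=5: → [12,18); WM=13; [6,12) fires=4
i=9 t=15 v=8: → [12,18); WM=14
i=10 t=16 v=1: → [12,18); WM=15
i=11 t=18 v=8: → [18,24); WM=17
i=12 t=20 v=7: → [18,24); WM=19; [12,18) fires=3
i=13 t=16 v=1: → [12,18); WM=19
i=14 t=21 v=5: → [18,24); WM=20
i=15 t=12 v=2: DROP (t<20-4); WM=20
i=16 t=22 v=7: → [18,24); WM=21

[0,6)=4 [6,12)=4 [12,18)=4 [18,24)=4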